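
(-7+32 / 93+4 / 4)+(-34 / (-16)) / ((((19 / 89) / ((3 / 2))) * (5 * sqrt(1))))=-2.67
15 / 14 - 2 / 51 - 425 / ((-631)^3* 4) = 370327308859 / 358770135948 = 1.03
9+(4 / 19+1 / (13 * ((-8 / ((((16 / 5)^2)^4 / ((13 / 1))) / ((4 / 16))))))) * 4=-150863835373 / 1254296875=-120.28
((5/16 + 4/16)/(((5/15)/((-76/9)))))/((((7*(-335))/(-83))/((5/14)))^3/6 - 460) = -97775577/562995194752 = -0.00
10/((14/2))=10/7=1.43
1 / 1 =1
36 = 36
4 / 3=1.33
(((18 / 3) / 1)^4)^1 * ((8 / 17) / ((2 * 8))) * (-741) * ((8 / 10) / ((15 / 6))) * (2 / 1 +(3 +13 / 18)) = -21981024 / 425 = -51720.06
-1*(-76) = 76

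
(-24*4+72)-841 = -865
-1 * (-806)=806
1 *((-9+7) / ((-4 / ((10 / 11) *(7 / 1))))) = 35 / 11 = 3.18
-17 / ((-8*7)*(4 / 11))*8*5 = 935 / 28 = 33.39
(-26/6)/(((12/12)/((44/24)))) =-7.94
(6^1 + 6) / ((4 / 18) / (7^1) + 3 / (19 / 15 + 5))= 71064 / 3023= 23.51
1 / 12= 0.08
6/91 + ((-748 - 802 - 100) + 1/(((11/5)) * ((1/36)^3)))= 19576896/1001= 19557.34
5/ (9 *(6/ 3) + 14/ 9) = 45/ 176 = 0.26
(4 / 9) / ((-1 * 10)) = -2 / 45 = -0.04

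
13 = 13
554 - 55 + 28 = 527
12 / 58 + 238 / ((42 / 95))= 46853 / 87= 538.54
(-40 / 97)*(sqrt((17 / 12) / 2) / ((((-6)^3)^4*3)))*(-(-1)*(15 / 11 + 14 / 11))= -145*sqrt(102) / 10451820386304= -0.00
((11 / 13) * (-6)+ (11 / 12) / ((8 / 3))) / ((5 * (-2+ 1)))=1969 / 2080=0.95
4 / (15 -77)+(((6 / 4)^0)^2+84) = 2633 / 31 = 84.94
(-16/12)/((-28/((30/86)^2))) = 75/12943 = 0.01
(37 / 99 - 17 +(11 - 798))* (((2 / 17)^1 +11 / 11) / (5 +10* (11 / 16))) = -636472 / 8415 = -75.64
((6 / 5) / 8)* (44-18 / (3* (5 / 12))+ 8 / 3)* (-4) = -484 / 25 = -19.36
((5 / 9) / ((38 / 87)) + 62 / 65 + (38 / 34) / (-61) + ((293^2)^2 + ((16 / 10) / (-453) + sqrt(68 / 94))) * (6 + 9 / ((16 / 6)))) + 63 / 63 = 75 * sqrt(1598) / 376 + 320682795494415838309 / 4641238680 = 69094226270.52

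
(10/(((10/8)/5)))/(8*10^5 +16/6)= 0.00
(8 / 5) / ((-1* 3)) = -8 / 15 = -0.53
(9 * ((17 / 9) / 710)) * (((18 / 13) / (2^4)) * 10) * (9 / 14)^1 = 1377 / 103376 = 0.01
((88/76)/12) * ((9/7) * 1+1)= 88/399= 0.22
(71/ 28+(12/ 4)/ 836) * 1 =3715/ 1463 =2.54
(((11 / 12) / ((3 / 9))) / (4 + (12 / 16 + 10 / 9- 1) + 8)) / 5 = 99 / 2315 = 0.04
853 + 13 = 866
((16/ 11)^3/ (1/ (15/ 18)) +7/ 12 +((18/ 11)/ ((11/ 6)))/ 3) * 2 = 18343/ 2662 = 6.89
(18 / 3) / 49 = 6 / 49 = 0.12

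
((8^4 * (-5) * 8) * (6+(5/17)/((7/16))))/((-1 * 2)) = 65044480/119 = 546592.27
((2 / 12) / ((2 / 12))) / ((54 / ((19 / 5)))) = 19 / 270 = 0.07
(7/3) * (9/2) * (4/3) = 14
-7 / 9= -0.78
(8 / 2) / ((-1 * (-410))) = 2 / 205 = 0.01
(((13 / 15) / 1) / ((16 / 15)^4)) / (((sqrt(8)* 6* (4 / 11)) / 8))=160875* sqrt(2) / 262144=0.87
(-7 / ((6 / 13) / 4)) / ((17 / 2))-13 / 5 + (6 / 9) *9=-953 / 255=-3.74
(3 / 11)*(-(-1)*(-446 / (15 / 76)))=-33896 / 55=-616.29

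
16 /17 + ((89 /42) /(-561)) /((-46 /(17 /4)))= 4081897 /4335408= 0.94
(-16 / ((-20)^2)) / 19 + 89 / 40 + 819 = 3120647 / 3800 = 821.22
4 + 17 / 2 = 25 / 2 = 12.50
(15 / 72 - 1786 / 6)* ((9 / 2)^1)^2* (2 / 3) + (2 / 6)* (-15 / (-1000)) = -1606273 / 400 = -4015.68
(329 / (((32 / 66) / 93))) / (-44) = -91791 / 64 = -1434.23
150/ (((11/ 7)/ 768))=806400/ 11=73309.09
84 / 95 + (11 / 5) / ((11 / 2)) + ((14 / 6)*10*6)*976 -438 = 12939312 / 95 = 136203.28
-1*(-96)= 96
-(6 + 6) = -12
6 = 6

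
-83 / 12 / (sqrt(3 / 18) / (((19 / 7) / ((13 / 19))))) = -67.21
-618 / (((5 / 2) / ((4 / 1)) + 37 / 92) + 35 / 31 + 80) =-3525072 / 468619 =-7.52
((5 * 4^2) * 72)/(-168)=-240/7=-34.29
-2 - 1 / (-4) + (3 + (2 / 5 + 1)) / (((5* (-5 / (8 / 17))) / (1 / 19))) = -1.75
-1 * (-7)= 7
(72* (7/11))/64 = 63/88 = 0.72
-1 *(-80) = 80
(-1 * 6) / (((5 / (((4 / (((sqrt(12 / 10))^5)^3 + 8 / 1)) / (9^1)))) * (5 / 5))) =-6103515625 / 69512813223 + 182250000 * sqrt(30) / 23170937741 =-0.04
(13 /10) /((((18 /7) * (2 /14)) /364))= 57967 /45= 1288.16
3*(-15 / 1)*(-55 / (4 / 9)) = 5568.75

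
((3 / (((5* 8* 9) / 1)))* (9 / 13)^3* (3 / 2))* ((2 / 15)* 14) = 1701 / 219700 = 0.01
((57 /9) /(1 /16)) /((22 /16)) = 2432 /33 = 73.70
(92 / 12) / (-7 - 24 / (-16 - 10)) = -299 / 237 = -1.26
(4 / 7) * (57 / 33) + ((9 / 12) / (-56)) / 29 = 70495 / 71456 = 0.99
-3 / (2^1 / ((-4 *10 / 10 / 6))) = 1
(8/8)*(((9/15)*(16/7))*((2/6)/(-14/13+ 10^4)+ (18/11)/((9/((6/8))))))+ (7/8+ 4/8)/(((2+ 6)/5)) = 335157547/320285504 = 1.05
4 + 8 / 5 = 28 / 5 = 5.60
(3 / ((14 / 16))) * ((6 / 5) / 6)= 24 / 35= 0.69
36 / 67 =0.54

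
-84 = -84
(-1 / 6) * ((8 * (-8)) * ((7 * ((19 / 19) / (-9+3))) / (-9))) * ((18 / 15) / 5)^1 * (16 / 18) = 1792 / 6075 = 0.29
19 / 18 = 1.06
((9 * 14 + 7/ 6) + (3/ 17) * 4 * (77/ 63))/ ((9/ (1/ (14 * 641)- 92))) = -1197955757/ 915348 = -1308.74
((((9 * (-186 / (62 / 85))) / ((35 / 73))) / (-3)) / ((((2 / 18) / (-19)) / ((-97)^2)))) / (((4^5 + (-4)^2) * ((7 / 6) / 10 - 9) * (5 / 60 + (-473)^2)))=1.24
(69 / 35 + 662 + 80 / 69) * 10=3212582 / 483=6651.31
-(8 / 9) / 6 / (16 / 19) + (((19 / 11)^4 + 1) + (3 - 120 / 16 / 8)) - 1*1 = 68231087 / 6324912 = 10.79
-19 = -19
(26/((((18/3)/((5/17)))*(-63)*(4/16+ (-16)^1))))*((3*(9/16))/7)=65/209916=0.00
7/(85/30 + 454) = 0.02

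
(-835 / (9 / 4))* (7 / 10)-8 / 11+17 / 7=-258.08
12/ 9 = 4/ 3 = 1.33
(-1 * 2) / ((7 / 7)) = -2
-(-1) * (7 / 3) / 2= 7 / 6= 1.17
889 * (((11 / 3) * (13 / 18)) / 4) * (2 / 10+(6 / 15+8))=5466461 / 1080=5061.54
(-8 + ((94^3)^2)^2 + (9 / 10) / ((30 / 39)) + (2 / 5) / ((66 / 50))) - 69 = 1570537038887036142367699561 / 3300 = 475920314814253376475060.50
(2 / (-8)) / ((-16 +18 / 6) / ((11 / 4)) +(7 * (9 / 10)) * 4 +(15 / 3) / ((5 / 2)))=-55 / 4944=-0.01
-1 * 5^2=-25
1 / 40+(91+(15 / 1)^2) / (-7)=-12633 / 280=-45.12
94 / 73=1.29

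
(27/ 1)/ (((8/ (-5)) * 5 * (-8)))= 27/ 64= 0.42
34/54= 17/27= 0.63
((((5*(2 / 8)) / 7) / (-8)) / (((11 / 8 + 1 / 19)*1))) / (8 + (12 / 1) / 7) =-95 / 59024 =-0.00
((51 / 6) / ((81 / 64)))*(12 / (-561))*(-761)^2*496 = -36767234048 / 891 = -41265133.61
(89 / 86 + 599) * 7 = 4200.24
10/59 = 0.17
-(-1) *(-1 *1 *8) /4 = -2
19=19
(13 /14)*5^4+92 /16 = 586.11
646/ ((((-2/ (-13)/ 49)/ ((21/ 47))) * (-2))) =-4320771/ 94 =-45965.65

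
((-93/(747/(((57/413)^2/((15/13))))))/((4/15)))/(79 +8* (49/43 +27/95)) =-594298055/6969942625548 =-0.00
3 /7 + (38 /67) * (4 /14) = 277 /469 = 0.59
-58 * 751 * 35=-1524530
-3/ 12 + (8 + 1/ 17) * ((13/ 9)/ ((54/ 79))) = 277267/ 16524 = 16.78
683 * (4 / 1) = 2732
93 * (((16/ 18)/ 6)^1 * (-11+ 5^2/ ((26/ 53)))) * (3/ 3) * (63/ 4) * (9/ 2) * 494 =38554173/ 2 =19277086.50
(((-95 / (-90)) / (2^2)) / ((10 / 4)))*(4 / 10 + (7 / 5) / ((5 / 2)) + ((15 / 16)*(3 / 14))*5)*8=69673 / 42000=1.66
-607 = -607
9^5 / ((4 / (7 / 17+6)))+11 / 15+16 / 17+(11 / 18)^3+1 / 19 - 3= 94651.03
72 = 72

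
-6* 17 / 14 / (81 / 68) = -6.12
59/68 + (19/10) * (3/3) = 941/340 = 2.77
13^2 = 169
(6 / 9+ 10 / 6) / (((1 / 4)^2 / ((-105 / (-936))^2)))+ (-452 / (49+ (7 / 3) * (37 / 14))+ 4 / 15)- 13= -617942059 / 30207060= -20.46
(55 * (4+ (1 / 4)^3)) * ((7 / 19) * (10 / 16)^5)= 309203125 / 39845888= 7.76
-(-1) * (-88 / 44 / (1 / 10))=-20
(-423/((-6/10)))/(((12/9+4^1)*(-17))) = -2115/272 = -7.78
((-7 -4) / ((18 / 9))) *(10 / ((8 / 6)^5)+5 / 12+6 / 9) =-58399 / 3072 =-19.01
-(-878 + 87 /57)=16653 /19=876.47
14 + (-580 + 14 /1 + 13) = -539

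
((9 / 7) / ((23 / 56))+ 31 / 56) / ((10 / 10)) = 3.68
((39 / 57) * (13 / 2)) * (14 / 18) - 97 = -31991 / 342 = -93.54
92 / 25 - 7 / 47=4149 / 1175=3.53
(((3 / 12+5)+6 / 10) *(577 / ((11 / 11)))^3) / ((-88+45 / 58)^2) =18902066947101 / 127967405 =147710.01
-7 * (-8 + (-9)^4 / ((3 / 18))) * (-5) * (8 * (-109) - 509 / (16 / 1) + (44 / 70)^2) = -348455679099 / 280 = -1244484568.21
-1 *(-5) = 5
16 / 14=8 / 7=1.14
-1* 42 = -42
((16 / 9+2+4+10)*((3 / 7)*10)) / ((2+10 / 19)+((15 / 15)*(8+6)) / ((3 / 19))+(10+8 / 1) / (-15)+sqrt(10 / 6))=556928000 / 657684529-14440000*sqrt(15) / 4603791703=0.83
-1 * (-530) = 530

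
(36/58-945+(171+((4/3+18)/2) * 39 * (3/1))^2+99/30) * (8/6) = 327557498/145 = 2259017.23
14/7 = 2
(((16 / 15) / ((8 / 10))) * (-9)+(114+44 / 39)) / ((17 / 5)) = 20110 / 663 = 30.33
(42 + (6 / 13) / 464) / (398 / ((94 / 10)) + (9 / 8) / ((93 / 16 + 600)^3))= 602449848734344425 / 607318544366735344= 0.99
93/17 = 5.47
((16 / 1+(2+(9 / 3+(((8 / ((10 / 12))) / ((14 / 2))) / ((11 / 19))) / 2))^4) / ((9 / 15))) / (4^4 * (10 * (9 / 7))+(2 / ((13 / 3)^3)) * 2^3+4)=71382544328064437 / 95446946854297500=0.75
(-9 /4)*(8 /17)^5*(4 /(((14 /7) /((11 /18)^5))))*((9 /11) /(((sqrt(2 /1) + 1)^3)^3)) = 10442195456 /1035075753-7383749120*sqrt(2) /1035075753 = -0.00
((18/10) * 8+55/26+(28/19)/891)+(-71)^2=11130431773/2200770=5057.52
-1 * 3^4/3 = -27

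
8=8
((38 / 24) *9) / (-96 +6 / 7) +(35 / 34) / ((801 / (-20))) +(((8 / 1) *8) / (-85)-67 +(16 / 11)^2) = -160486439219 / 2438532360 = -65.81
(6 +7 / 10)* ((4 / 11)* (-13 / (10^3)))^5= -24876631 / 1572763671875000000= -0.00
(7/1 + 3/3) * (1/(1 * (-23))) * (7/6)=-28/69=-0.41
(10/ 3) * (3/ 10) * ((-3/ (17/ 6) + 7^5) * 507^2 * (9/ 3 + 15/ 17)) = 4846984319034/ 289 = 16771572038.18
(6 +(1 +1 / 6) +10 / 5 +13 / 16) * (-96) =-958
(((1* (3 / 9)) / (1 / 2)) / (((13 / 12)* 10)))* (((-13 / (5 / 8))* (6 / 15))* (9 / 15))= -192 / 625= -0.31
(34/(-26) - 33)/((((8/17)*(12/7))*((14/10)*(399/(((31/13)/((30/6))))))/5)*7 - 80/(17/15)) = -587605/21447816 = -0.03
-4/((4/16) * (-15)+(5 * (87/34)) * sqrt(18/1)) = -15776 * sqrt(2)/301315-4624/903945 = -0.08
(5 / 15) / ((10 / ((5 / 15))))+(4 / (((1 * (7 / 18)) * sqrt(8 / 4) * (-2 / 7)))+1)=-24.44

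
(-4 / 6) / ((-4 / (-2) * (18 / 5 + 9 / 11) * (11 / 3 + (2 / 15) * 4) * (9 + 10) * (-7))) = 275 / 2036097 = 0.00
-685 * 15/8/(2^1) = -10275/16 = -642.19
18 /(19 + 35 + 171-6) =0.08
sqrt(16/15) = 4 *sqrt(15)/15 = 1.03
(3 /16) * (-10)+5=25 /8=3.12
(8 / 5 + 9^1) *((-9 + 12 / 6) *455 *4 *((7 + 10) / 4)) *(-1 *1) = 573937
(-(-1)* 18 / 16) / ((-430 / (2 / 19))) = -9 / 32680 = -0.00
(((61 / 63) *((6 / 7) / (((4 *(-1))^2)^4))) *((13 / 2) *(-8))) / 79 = -793 / 95133696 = -0.00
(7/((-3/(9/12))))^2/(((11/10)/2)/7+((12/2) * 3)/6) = 1715/1724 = 0.99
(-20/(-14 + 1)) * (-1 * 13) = -20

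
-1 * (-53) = 53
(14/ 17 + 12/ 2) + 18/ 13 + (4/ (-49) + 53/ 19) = 2245975/ 205751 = 10.92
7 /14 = 0.50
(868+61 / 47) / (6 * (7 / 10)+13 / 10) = 81714 / 517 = 158.05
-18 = -18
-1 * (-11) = 11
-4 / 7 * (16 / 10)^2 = -256 / 175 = -1.46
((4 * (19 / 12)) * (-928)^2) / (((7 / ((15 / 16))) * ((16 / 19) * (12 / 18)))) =9108030 / 7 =1301147.14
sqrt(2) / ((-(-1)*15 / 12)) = 1.13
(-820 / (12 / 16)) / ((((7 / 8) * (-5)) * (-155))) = -5248 / 3255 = -1.61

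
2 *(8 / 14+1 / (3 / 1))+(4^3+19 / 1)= 1781 / 21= 84.81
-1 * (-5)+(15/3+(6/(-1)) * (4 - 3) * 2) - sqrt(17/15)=-3.06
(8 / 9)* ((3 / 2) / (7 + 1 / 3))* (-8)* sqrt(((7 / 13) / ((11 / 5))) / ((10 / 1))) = -8* sqrt(2002) / 1573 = -0.23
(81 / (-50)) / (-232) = 81 / 11600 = 0.01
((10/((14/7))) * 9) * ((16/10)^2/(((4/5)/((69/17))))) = 9936/17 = 584.47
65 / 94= 0.69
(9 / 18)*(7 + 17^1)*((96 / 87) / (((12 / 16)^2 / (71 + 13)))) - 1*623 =39277 / 29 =1354.38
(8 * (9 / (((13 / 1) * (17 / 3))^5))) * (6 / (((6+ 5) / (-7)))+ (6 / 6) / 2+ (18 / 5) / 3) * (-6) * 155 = 379120824 / 5799012616111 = 0.00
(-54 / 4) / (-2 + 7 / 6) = 81 / 5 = 16.20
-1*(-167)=167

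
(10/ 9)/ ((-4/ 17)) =-4.72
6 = 6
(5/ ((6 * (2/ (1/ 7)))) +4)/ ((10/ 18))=1023/ 140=7.31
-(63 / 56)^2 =-81 / 64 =-1.27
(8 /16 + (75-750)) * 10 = -6745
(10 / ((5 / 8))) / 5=16 / 5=3.20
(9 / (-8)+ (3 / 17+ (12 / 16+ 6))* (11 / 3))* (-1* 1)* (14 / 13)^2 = -161749 / 5746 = -28.15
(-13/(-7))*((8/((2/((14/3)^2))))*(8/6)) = 5824/27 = 215.70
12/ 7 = 1.71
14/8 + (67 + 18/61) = 16847/244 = 69.05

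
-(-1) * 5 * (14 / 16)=35 / 8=4.38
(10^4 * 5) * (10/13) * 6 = 3000000/13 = 230769.23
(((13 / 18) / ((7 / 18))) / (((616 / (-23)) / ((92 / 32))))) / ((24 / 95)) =-653315 / 827904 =-0.79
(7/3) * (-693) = -1617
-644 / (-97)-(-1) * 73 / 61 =46365 / 5917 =7.84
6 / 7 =0.86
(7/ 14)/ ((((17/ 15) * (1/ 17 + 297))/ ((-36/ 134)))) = -27/ 67670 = -0.00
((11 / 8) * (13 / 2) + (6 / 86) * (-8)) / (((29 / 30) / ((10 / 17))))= 432375 / 84796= 5.10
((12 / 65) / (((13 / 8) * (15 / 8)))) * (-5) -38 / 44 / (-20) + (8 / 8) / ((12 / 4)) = 16409 / 223080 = 0.07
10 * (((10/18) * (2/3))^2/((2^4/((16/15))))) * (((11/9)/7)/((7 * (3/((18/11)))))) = 400/321489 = 0.00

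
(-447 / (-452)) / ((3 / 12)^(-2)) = 447 / 7232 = 0.06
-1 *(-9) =9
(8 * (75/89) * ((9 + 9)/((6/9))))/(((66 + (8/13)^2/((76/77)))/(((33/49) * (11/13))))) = 66023100/42253729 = 1.56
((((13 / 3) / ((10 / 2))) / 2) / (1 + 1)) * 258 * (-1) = -559 / 10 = -55.90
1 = 1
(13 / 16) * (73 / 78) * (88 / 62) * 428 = 85921 / 186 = 461.94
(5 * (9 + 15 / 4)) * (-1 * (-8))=510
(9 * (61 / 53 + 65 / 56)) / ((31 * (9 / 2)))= 6861 / 46004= 0.15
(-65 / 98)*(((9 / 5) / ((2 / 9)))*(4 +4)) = -2106 / 49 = -42.98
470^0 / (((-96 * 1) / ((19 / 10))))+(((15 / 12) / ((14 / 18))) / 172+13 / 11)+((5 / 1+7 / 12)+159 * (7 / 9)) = 414552151 / 3178560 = 130.42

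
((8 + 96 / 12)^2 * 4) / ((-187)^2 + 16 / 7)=7168 / 244799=0.03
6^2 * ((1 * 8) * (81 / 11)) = 2120.73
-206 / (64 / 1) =-103 / 32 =-3.22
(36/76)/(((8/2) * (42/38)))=3/28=0.11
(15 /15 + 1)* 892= 1784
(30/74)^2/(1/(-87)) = -19575/1369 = -14.30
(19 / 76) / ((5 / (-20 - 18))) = -19 / 10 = -1.90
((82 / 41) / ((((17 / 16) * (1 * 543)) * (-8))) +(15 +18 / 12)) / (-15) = -60923 / 55386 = -1.10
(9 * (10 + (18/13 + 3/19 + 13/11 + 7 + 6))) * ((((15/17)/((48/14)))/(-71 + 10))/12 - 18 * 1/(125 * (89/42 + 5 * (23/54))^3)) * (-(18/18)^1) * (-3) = -9034944347961402633/5835458998958732000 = -1.55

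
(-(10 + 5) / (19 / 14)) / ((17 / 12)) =-2520 / 323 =-7.80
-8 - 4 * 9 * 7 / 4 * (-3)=181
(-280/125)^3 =-175616/15625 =-11.24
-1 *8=-8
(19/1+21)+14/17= 694/17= 40.82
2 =2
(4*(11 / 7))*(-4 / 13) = -1.93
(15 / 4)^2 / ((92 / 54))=6075 / 736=8.25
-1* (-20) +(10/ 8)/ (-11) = 875/ 44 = 19.89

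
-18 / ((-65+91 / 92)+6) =184 / 593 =0.31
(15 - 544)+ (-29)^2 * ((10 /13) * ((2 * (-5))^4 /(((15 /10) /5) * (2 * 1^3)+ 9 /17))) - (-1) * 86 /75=5584250968 /975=5727436.89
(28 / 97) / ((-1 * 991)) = -28 / 96127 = -0.00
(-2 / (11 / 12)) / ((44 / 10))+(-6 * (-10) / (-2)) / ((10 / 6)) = -2238 / 121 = -18.50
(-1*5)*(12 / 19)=-60 / 19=-3.16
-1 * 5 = -5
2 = 2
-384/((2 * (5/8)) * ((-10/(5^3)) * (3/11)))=14080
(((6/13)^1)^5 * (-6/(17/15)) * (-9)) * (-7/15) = -2939328/6311981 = -0.47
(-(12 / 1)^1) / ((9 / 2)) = -8 / 3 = -2.67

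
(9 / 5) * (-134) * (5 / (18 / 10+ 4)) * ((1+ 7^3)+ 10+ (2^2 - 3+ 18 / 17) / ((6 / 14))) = -1268310 / 17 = -74606.47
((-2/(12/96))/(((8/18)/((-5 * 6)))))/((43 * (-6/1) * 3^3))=-20/129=-0.16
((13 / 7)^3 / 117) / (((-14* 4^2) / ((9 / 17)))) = -169 / 1306144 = -0.00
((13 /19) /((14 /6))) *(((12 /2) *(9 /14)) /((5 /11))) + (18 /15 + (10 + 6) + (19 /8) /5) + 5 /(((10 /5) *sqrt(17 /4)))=5 *sqrt(17) /17 + 750881 /37240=21.38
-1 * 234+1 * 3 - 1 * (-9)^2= -312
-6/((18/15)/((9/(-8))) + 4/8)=10.59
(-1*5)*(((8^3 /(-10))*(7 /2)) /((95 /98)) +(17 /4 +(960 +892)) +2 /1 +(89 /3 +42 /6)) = -9747329 /1140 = -8550.29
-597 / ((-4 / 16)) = 2388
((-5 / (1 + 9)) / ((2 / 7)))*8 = -14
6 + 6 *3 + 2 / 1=26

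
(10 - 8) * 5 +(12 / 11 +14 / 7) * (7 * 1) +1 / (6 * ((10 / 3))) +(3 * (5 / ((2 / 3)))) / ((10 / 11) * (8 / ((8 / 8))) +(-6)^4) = 49995353 / 1576960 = 31.70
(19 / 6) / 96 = 19 / 576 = 0.03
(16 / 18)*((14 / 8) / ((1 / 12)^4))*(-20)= -645120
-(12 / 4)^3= -27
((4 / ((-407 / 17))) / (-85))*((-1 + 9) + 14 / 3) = 152 / 6105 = 0.02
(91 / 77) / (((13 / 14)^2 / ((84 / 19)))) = 16464 / 2717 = 6.06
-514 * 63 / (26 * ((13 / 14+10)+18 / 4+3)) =-37779 / 559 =-67.58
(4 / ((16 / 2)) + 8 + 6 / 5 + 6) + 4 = 197 / 10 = 19.70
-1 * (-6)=6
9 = 9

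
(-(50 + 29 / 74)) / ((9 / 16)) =-9944 / 111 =-89.59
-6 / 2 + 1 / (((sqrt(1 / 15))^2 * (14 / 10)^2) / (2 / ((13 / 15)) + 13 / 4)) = 100731 / 2548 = 39.53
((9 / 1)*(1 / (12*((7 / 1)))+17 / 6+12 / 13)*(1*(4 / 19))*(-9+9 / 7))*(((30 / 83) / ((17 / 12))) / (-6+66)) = -3999780 / 17077333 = -0.23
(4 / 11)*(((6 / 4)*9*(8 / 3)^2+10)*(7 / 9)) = 2968 / 99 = 29.98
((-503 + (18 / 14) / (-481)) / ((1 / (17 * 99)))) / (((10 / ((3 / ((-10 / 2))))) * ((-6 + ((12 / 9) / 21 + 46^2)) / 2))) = 48.14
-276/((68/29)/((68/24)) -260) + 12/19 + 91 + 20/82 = 136040688/1463741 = 92.94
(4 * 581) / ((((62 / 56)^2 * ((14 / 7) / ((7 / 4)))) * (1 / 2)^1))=3188528 / 961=3317.93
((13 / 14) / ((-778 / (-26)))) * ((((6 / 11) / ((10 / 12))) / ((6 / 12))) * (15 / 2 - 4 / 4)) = 39546 / 149765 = 0.26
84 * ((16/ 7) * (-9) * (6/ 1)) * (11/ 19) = -114048/ 19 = -6002.53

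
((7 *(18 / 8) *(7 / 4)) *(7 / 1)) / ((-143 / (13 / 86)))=-3087 / 15136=-0.20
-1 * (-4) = 4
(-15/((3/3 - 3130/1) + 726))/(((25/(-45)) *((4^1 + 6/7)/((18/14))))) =-9/3026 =-0.00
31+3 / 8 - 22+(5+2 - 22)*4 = -405 / 8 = -50.62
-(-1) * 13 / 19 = 13 / 19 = 0.68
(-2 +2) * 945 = 0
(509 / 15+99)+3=2039 / 15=135.93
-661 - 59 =-720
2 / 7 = 0.29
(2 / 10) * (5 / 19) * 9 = 9 / 19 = 0.47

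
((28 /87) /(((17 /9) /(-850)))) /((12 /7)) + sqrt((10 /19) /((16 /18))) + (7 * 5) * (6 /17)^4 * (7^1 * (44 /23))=-4301252830 /55708507 + 3 * sqrt(95) /38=-76.44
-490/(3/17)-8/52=-108296/39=-2776.82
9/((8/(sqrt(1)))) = 9/8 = 1.12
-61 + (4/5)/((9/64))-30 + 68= -779/45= -17.31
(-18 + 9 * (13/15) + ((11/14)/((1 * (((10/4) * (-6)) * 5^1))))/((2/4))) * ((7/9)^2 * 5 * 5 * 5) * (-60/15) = 751240/243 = 3091.52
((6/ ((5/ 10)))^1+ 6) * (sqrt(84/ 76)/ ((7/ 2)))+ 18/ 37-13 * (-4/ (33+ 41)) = 44/ 37+ 36 * sqrt(399)/ 133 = 6.60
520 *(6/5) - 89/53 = 32983/53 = 622.32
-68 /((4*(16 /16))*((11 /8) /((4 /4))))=-136 /11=-12.36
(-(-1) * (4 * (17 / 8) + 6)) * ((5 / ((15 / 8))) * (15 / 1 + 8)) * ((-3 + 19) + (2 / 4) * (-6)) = 34684 / 3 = 11561.33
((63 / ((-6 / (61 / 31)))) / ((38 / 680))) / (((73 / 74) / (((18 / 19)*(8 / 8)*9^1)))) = -2610626760 / 816943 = -3195.60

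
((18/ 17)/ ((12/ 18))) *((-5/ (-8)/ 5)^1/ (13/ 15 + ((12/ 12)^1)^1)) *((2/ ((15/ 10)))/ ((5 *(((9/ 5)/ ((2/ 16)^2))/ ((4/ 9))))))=5/ 45696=0.00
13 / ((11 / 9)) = 117 / 11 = 10.64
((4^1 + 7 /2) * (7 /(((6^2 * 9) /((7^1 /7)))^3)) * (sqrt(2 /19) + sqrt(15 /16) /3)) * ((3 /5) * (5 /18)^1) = 35 * sqrt(15) /1632586752 + 35 * sqrt(38) /2584929024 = 0.00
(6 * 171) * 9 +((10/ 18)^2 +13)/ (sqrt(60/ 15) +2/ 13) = 1496909/ 162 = 9240.18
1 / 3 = 0.33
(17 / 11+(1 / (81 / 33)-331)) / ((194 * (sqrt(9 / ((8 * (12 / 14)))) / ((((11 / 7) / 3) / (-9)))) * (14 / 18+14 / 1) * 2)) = 13961 * sqrt(21) / 21944601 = 0.00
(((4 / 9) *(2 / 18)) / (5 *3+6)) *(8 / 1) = 32 / 1701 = 0.02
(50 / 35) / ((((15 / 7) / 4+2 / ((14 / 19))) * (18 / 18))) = 40 / 91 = 0.44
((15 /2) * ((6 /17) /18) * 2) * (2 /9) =10 /153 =0.07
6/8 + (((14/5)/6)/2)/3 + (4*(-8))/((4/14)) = -20011/180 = -111.17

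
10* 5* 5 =250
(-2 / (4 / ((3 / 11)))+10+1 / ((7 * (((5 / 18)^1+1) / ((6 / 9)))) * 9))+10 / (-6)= 29063 / 3542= 8.21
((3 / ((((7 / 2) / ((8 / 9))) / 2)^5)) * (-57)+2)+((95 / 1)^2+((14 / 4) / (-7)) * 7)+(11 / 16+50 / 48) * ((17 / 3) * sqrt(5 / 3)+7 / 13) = 1411 * sqrt(15) / 432+206854552906441 / 22936311216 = 9031.30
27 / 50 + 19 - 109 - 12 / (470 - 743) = -406843 / 4550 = -89.42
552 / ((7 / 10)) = 5520 / 7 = 788.57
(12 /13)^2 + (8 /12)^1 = 770 /507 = 1.52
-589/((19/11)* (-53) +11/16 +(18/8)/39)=1347632/207751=6.49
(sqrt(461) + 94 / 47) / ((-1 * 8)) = -sqrt(461) / 8 - 1 / 4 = -2.93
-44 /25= -1.76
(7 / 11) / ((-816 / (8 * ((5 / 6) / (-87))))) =35 / 585684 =0.00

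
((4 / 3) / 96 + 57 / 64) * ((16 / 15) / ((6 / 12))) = 521 / 270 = 1.93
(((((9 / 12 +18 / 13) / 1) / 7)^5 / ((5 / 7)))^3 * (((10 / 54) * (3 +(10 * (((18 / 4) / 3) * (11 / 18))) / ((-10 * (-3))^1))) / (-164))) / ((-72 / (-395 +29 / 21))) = -51237622624614177202170654793851 / 49903438866815173251402516734443048140800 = -0.00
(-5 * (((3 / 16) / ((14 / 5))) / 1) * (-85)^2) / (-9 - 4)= 541875 / 2912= 186.08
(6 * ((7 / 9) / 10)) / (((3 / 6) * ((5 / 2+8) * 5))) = 4 / 225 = 0.02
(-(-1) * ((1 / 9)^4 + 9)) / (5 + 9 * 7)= 0.13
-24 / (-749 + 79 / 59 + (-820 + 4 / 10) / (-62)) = 73160 / 2238823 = 0.03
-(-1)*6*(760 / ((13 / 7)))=31920 / 13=2455.38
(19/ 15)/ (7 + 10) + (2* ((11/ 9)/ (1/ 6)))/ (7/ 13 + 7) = 25241/ 12495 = 2.02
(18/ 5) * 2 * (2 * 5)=72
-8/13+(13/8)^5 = 4564665/425984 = 10.72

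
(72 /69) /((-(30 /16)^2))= -512 /1725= -0.30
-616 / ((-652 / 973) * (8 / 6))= 224763 / 326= 689.46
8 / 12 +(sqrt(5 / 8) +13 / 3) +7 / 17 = sqrt(10) / 4 +92 / 17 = 6.20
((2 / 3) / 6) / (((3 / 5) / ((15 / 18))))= 25 / 162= 0.15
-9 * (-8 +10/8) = 243/4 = 60.75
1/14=0.07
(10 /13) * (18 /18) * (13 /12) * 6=5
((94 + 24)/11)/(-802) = -59/4411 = -0.01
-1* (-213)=213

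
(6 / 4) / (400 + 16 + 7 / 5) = 15 / 4174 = 0.00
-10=-10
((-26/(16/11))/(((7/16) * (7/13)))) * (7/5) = -3718/35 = -106.23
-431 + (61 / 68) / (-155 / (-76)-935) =-519522094 / 1205385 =-431.00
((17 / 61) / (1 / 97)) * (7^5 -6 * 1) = 27704849 / 61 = 454177.85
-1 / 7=-0.14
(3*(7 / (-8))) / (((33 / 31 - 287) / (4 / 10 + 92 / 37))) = 173817 / 6559360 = 0.03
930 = 930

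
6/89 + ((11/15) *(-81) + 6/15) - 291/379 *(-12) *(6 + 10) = 2984753/33731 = 88.49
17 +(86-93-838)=-828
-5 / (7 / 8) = -40 / 7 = -5.71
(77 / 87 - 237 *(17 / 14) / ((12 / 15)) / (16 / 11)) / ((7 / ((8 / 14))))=-19209773 / 954912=-20.12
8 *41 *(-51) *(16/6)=-44608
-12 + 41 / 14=-127 / 14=-9.07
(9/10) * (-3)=-27/10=-2.70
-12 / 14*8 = -48 / 7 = -6.86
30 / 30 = 1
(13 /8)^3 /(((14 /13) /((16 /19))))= 28561 /8512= 3.36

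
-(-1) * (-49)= -49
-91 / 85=-1.07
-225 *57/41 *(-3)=38475/41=938.41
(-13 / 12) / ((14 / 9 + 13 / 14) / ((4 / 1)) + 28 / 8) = -546 / 2077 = -0.26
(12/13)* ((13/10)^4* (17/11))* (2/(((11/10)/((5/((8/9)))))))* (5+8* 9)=7058961/2200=3208.62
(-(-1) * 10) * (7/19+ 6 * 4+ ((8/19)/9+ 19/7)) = 324740/1197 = 271.29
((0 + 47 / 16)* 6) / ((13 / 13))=141 / 8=17.62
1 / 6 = 0.17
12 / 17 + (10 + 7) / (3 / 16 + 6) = 5812 / 1683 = 3.45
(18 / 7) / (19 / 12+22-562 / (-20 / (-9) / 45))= -0.00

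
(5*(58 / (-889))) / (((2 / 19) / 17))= -46835 / 889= -52.68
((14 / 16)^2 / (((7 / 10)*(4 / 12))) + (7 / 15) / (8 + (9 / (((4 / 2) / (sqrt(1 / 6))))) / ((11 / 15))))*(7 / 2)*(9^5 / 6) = 4121531738037 / 35761280 - 31827411*sqrt(6) / 111754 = 114553.62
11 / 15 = 0.73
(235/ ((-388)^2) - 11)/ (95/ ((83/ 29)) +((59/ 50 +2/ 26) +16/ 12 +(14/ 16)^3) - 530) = 4287727610400/ 192408697003493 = 0.02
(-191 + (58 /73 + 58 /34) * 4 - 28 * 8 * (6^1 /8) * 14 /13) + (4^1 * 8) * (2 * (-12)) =-18229023 /16133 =-1129.92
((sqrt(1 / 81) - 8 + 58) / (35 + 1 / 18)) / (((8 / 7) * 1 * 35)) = 451 / 12620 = 0.04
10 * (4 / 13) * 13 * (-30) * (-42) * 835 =42084000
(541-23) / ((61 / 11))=5698 / 61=93.41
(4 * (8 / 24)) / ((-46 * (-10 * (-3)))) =-0.00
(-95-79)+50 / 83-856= -85440 / 83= -1029.40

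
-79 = -79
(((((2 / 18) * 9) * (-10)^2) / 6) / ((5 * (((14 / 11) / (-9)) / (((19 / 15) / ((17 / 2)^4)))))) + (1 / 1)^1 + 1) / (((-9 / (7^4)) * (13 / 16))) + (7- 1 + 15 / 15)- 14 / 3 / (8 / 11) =-8524044389 / 13029276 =-654.22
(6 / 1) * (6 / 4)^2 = 27 / 2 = 13.50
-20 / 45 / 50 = -2 / 225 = -0.01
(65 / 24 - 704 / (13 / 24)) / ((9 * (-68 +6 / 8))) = 404659 / 188838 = 2.14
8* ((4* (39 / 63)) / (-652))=-104 / 3423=-0.03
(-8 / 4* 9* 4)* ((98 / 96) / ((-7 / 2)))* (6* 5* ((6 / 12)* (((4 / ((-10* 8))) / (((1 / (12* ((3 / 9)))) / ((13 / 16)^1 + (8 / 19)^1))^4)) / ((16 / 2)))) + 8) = -1066494551199 / 1067589632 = -998.97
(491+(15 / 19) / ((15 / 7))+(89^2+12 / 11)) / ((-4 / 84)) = -176682.65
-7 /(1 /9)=-63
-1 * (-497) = 497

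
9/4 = 2.25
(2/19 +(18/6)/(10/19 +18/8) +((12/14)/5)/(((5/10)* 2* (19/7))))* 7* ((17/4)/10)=744821/200450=3.72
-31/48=-0.65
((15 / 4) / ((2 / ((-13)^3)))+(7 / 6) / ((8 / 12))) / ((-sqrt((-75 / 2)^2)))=32941 / 300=109.80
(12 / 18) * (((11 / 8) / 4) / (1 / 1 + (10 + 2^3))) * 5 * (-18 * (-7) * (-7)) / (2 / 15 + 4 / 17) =-2061675 / 14288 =-144.29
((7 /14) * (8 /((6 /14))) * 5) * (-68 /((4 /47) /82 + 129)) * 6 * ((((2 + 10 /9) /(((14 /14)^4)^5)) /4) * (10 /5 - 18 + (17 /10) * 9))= 179781392 /2237265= 80.36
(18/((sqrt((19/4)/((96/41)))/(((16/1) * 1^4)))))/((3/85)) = 65280 * sqrt(4674)/779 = 5729.11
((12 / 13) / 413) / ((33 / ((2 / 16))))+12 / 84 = 16875 / 118118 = 0.14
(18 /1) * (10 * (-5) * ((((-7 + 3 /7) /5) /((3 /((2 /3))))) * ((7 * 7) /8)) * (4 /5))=1288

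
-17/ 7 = -2.43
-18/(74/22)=-198/37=-5.35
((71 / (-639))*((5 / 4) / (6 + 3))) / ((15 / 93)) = -31 / 324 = -0.10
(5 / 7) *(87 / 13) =435 / 91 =4.78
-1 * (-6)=6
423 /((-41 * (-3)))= 141 /41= 3.44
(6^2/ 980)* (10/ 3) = 6/ 49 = 0.12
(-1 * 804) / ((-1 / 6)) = 4824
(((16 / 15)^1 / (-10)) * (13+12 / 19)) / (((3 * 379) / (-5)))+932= 302012012 / 324045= 932.01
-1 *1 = -1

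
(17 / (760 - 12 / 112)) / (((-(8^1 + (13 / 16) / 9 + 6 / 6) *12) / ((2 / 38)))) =-48 / 4446893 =-0.00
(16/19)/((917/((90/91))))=1440/1585493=0.00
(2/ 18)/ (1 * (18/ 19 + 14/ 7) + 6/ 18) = 19/ 561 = 0.03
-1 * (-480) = 480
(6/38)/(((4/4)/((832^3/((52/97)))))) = 3222994944/19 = 169631312.84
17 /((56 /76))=323 /14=23.07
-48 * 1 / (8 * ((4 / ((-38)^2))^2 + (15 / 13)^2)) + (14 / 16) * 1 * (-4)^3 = -887099779 / 14661197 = -60.51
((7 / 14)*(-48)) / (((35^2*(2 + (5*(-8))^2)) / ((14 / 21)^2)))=-16 / 2943675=-0.00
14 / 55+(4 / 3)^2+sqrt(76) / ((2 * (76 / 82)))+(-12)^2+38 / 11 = 41 * sqrt(19) / 38+73996 / 495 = 154.19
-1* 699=-699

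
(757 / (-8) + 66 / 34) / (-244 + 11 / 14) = 0.38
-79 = -79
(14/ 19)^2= 0.54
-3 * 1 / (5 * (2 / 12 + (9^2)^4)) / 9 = -2 / 1291401635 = -0.00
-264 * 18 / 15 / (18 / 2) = -176 / 5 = -35.20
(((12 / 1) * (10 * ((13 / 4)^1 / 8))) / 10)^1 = 39 / 8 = 4.88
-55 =-55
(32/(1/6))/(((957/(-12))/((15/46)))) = -5760/7337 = -0.79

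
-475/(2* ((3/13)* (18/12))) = -6175/9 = -686.11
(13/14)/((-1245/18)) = -39/2905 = -0.01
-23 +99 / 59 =-1258 / 59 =-21.32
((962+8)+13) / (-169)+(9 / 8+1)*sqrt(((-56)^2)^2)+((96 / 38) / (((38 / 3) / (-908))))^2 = 868951102337 / 22024249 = 39454.29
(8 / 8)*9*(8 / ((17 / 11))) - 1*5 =707 / 17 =41.59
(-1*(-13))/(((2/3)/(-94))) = -1833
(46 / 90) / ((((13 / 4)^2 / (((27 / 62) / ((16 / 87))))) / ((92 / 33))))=92046 / 288145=0.32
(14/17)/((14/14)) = 14/17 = 0.82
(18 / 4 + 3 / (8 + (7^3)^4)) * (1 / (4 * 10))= 41523861629 / 369100992240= 0.11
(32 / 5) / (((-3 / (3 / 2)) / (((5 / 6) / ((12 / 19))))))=-38 / 9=-4.22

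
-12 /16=-3 /4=-0.75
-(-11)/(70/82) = 451/35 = 12.89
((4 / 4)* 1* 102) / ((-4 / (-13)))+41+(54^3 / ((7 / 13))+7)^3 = 17156752168157520417 / 686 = 25009842810725248.42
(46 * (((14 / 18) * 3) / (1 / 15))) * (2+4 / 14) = 3680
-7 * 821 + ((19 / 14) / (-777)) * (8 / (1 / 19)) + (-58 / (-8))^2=-495575833 / 87024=-5694.70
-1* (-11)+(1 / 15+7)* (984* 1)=34823 / 5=6964.60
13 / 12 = 1.08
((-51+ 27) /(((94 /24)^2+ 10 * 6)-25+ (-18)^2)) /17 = -3456 /916385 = -0.00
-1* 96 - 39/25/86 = -206439/2150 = -96.02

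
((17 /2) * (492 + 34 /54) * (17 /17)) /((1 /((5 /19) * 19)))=1130585 /54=20936.76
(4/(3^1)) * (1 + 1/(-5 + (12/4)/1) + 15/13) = 86/39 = 2.21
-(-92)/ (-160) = -23/ 40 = -0.58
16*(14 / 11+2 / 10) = 23.56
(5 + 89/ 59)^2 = 147456/ 3481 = 42.36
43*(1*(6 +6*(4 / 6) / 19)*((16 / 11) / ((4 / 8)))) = 162368 / 209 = 776.88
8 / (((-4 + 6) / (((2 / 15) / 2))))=4 / 15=0.27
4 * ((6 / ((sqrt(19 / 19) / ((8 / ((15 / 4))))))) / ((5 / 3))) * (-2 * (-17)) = 1044.48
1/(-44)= -1/44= -0.02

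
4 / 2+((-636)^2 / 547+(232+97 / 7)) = 3780517 / 3829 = 987.34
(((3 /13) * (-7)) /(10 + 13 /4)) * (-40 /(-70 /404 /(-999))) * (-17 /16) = -20583396 /689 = -29874.30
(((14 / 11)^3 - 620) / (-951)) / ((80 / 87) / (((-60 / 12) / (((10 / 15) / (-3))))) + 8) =53666559 / 664113098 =0.08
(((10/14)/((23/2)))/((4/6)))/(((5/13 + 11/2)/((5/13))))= 50/8211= 0.01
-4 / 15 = -0.27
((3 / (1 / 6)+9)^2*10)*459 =3346110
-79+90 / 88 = -3431 / 44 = -77.98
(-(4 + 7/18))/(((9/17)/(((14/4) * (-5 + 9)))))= -9401/81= -116.06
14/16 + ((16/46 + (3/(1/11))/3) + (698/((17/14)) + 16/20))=9193917/15640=587.85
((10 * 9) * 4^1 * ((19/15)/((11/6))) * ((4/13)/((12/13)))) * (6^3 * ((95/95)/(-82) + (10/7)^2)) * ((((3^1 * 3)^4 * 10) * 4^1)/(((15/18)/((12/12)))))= 22985188881408/2009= 11441109448.19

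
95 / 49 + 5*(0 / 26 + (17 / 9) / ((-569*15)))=1458652 / 752787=1.94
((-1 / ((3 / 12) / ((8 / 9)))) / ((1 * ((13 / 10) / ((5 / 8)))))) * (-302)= 60400 / 117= 516.24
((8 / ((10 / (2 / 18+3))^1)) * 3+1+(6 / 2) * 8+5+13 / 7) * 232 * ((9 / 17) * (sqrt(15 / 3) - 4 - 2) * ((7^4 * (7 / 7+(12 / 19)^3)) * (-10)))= 101571286084128 / 116603 - 16928547680688 * sqrt(5) / 116603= 546451658.27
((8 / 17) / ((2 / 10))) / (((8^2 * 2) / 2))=5 / 136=0.04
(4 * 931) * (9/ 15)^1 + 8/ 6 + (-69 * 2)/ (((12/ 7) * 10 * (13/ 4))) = 87097/ 39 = 2233.26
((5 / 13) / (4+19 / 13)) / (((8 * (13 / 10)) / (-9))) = -225 / 3692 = -0.06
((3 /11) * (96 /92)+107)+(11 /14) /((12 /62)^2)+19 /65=1065467503 /8288280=128.55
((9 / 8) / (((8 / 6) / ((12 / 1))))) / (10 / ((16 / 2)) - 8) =-3 / 2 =-1.50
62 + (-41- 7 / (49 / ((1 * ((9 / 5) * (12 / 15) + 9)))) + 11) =30.51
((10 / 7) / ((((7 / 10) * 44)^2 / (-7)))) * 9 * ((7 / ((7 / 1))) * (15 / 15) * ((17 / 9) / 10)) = -425 / 23716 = -0.02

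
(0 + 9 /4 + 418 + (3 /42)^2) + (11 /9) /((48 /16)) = 1113073 /2646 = 420.66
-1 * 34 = -34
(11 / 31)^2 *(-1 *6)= -726 / 961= -0.76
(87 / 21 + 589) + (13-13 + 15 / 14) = 8319 / 14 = 594.21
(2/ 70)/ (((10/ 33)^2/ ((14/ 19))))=1089/ 4750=0.23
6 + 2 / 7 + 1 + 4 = 79 / 7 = 11.29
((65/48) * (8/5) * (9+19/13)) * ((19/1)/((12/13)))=4199/9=466.56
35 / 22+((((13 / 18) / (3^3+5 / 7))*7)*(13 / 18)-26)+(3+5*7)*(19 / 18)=10947719 / 691416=15.83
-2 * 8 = -16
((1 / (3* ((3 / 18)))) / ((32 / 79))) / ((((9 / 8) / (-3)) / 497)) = -39263 / 6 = -6543.83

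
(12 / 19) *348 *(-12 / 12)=-4176 / 19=-219.79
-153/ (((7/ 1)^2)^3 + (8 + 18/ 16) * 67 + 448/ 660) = -11880/ 9182623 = -0.00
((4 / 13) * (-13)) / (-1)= 4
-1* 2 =-2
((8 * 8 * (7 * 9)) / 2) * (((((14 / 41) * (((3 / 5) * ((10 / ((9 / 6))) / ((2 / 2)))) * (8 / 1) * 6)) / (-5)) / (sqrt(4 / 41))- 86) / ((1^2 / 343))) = -59467968- 929359872 * sqrt(41) / 205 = -88496293.47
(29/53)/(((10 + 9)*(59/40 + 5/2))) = 1160/160113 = 0.01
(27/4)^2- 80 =-551/16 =-34.44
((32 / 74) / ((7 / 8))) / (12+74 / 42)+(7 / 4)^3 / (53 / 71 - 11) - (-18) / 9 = 107700173 / 71172608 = 1.51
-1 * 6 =-6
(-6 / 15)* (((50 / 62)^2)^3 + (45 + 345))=-138548230486 / 887503681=-156.11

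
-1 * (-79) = 79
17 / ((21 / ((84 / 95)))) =68 / 95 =0.72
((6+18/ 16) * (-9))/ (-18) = 57/ 16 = 3.56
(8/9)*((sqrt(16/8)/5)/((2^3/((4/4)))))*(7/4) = 7*sqrt(2)/180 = 0.05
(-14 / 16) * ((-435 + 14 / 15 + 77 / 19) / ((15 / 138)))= 9865597 / 2850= 3461.61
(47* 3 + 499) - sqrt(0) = 640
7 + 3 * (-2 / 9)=19 / 3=6.33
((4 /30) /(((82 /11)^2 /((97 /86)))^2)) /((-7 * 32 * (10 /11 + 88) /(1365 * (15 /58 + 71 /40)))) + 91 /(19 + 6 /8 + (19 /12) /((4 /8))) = 1325625761628191724337 /333834970069073510400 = 3.97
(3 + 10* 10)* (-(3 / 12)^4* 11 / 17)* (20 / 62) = -5665 / 67456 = -0.08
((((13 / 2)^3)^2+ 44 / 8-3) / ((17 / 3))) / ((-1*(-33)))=4826969 / 11968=403.32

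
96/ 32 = 3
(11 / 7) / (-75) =-11 / 525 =-0.02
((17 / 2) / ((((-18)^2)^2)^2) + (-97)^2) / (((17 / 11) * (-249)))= -2281109799311035 / 93294986236416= -24.45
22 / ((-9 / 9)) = -22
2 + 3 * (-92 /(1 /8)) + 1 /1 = -2205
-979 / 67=-14.61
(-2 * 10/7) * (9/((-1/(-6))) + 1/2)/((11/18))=-19620/77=-254.81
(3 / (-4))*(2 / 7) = -3 / 14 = -0.21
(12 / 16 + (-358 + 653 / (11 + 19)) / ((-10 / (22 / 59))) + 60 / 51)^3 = 82438565399003327597 / 27243729729000000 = 3025.96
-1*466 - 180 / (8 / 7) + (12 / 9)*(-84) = -735.50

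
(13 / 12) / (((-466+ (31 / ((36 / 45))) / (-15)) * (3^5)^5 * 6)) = -13 / 28585823105387934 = -0.00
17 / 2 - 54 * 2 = -99.50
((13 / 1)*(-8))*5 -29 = -549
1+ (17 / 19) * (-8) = -117 / 19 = -6.16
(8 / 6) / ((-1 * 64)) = -1 / 48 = -0.02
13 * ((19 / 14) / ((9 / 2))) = 247 / 63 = 3.92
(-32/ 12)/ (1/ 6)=-16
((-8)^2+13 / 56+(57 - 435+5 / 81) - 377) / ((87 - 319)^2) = -3133043 / 244145664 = -0.01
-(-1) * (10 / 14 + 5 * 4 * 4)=565 / 7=80.71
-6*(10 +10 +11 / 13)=-1626 / 13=-125.08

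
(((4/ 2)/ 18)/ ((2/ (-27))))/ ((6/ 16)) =-4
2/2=1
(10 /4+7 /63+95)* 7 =12299 /18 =683.28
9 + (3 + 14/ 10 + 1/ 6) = 407/ 30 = 13.57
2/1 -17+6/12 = -29/2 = -14.50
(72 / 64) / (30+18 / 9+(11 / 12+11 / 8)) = 27 / 823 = 0.03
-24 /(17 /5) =-7.06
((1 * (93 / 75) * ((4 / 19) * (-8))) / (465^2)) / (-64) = 1 / 6626250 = 0.00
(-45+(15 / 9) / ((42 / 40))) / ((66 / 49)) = -19145 / 594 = -32.23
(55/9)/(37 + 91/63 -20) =55/166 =0.33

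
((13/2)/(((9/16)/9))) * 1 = 104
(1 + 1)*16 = 32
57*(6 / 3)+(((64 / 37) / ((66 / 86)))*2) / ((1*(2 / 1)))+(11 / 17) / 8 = 19318087 / 166056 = 116.33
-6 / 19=-0.32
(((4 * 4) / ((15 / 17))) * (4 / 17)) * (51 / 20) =272 / 25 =10.88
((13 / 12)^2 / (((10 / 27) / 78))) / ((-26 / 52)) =-494.32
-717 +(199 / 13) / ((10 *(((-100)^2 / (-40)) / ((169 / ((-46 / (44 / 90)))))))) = -716.99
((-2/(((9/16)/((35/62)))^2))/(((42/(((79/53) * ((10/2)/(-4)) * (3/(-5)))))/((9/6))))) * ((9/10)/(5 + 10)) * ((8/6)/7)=-1264/1375191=-0.00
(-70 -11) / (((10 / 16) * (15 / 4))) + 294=259.44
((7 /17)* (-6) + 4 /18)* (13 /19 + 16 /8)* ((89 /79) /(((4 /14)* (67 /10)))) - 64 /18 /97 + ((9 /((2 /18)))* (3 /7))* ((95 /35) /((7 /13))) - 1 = 5131370031226 /30113681913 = 170.40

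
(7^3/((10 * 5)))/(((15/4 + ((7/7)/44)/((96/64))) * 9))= 0.20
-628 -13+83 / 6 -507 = -6805 / 6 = -1134.17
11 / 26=0.42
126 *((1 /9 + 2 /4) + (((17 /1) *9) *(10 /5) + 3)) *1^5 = 39011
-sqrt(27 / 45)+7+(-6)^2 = 43-sqrt(15) / 5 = 42.23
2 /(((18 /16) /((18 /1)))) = 32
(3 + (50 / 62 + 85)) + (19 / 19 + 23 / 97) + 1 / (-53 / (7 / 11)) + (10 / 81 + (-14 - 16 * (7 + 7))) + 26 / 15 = -103738952008 / 709997805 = -146.11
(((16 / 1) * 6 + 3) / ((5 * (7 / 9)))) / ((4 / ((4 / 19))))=891 / 665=1.34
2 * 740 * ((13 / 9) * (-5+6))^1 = 19240 / 9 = 2137.78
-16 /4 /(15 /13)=-52 /15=-3.47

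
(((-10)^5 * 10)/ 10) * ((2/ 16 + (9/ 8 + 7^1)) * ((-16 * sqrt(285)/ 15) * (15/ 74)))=6600000 * sqrt(285)/ 37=3011373.62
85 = 85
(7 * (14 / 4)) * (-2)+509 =460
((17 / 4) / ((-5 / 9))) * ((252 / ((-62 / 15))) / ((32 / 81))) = 2342277 / 1984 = 1180.58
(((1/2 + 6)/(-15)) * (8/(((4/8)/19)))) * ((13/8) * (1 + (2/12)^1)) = -22477/90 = -249.74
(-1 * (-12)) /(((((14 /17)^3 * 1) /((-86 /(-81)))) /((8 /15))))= 1690072 /138915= 12.17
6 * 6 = 36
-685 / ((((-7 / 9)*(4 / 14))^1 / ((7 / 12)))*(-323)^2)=0.02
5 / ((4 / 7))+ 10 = 75 / 4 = 18.75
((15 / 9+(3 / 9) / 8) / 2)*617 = 25297 / 48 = 527.02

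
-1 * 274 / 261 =-274 / 261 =-1.05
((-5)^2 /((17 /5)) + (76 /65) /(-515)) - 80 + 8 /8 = -71.65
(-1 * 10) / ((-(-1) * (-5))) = 2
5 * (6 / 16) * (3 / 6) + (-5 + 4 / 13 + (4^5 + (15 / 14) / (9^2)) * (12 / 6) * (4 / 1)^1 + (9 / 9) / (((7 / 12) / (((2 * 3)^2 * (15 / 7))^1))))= 2289694865 / 275184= 8320.60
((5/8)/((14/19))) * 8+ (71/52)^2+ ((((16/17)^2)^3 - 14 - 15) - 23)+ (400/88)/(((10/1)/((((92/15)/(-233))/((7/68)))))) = -150251673159272473/3512918841480048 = -42.77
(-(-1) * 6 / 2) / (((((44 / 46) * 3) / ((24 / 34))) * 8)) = 0.09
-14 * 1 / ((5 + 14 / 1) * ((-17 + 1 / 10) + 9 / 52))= 3640 / 82631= 0.04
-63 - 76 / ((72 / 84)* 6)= -700 / 9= -77.78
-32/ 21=-1.52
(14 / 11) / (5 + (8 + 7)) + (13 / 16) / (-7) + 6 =36637 / 6160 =5.95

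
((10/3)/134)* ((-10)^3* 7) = -35000/201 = -174.13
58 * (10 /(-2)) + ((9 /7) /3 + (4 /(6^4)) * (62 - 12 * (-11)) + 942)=740533 /1134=653.03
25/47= 0.53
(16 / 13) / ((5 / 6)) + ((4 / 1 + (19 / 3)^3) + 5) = 464222 / 1755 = 264.51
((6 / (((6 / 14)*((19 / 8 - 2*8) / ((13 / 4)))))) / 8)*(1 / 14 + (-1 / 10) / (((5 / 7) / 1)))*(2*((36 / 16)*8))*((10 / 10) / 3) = 936 / 2725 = 0.34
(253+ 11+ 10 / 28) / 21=3701 / 294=12.59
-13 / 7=-1.86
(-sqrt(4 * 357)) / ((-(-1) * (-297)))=2 * sqrt(357) / 297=0.13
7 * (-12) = -84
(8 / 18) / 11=4 / 99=0.04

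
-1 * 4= -4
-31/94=-0.33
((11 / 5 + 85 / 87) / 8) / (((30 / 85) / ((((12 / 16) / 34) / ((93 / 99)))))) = 7601 / 287680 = 0.03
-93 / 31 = -3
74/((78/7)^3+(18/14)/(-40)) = 1015280/18981639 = 0.05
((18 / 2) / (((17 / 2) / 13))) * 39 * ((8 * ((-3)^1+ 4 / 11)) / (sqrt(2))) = -1058616 * sqrt(2) / 187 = -8005.93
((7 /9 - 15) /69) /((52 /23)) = -32 /351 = -0.09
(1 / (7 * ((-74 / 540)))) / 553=-270 / 143227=-0.00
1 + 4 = 5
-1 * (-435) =435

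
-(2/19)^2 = -4/361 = -0.01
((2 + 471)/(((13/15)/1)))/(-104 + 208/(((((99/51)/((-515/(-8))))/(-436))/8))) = -234135/10321699336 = -0.00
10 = 10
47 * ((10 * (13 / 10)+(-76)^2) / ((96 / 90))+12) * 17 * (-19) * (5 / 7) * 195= -1288127964825 / 112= -11501142543.08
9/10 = 0.90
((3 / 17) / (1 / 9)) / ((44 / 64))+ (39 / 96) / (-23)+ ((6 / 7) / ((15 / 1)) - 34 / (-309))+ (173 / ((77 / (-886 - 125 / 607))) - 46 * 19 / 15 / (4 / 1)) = -164537447052397 / 82137588960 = -2003.19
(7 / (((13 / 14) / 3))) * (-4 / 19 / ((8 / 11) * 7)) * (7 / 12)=-539 / 988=-0.55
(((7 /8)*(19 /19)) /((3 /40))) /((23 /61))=2135 /69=30.94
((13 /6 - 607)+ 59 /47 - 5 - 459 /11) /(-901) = 2017247 /2794902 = 0.72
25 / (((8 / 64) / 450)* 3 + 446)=30000 / 535201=0.06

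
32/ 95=0.34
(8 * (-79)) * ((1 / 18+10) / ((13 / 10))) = -571960 / 117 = -4888.55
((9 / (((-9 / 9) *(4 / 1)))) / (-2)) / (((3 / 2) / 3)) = 9 / 4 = 2.25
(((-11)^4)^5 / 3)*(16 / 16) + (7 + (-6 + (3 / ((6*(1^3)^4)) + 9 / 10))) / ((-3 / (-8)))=3363749974662800046101 / 15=224249998310853336406.73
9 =9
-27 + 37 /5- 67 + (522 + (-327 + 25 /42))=22889 /210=109.00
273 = 273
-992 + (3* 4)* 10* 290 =33808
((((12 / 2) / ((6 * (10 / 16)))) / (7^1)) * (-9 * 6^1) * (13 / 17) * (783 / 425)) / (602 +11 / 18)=-79151904 / 2742935125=-0.03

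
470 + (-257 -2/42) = 4472/21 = 212.95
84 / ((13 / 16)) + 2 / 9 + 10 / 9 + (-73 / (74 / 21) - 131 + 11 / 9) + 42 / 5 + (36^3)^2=94232905707431 / 43290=2176782298.62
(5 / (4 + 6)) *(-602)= -301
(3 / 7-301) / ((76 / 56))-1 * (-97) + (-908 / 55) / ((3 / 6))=-164579 / 1045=-157.49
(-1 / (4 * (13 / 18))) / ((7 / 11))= -99 / 182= -0.54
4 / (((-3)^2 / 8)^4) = 16384 / 6561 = 2.50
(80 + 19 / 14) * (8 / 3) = 4556 / 21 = 216.95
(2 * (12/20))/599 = 6/2995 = 0.00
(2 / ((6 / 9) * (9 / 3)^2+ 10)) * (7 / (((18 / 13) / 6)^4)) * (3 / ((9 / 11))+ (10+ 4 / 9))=25390729 / 5832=4353.69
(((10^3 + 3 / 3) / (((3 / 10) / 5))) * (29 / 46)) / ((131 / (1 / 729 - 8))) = -4231702475 / 6589431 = -642.20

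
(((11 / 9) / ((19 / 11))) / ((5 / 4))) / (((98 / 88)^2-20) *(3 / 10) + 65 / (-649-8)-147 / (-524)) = -17921521024 / 172425193021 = -0.10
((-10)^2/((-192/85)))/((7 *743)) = -2125/249648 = -0.01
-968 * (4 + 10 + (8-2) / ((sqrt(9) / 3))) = -19360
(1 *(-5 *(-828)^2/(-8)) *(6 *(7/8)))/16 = 4499145/32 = 140598.28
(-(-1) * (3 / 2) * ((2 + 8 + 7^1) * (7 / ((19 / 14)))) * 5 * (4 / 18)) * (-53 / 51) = -25970 / 171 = -151.87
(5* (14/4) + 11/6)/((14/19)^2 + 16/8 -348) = -10469/187065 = -0.06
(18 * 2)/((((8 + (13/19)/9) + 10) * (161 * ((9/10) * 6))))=1140/497651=0.00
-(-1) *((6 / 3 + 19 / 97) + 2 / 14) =1588 / 679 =2.34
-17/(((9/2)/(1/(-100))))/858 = 17/386100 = 0.00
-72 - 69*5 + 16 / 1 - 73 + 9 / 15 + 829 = 355.60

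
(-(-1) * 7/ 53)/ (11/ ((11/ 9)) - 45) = -7/ 1908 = -0.00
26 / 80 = 13 / 40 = 0.32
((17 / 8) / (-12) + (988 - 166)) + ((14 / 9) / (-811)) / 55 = 10557333977 / 12846240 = 821.82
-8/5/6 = -4/15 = -0.27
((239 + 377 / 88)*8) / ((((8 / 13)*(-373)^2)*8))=278317 / 97946816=0.00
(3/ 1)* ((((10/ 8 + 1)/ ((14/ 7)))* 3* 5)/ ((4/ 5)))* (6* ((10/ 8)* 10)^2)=3796875/ 64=59326.17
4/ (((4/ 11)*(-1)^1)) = -11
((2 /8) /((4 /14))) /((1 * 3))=7 /24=0.29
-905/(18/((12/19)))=-1810/57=-31.75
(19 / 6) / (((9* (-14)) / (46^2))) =-53.18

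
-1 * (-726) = 726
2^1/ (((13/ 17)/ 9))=306/ 13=23.54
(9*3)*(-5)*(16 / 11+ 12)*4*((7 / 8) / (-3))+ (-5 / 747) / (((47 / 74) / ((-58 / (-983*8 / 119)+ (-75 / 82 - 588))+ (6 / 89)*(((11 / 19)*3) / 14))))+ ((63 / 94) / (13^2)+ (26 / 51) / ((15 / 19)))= 625178173134947478229 / 294071737775480665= 2125.94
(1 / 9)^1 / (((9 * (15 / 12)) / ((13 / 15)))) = 52 / 6075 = 0.01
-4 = -4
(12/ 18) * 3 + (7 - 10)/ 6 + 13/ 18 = 20/ 9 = 2.22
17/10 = 1.70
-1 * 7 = -7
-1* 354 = -354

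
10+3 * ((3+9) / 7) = 106 / 7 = 15.14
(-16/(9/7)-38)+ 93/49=-21409/441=-48.55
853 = 853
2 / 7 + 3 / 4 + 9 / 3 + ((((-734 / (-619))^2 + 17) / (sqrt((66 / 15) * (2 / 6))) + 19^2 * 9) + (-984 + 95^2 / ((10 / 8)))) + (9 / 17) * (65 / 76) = 7052493 * sqrt(330) / 8429542 + 42911467 / 4522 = 9504.69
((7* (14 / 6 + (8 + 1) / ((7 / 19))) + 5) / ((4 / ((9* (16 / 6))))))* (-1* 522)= -602388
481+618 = 1099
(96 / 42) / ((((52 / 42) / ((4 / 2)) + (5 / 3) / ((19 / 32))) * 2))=456 / 1367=0.33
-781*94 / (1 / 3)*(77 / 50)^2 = -652907409 / 1250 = -522325.93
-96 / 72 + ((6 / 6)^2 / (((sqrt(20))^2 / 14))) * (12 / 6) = 1 / 15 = 0.07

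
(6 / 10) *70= 42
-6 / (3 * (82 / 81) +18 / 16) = -1296 / 899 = -1.44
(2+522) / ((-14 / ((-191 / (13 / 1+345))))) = 25021 / 1253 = 19.97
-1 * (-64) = 64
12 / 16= 3 / 4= 0.75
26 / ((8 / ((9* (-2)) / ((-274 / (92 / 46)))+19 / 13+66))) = 120383 / 548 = 219.68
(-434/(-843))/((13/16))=6944/10959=0.63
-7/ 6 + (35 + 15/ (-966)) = 16334/ 483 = 33.82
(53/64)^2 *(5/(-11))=-14045/45056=-0.31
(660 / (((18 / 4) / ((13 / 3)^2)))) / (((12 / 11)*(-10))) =-20449 / 81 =-252.46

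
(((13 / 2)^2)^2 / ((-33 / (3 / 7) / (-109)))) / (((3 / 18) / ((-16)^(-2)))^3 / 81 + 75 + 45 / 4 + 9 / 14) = 6808456863 / 2817813988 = 2.42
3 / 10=0.30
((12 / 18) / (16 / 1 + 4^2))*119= 119 / 48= 2.48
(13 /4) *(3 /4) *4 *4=39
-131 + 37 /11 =-1404 /11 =-127.64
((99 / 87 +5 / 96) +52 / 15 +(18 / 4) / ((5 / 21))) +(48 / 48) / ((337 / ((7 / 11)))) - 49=-25.44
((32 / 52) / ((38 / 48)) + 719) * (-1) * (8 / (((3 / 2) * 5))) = -568912 / 741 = -767.76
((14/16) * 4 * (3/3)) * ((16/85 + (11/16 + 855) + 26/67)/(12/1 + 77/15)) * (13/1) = 2273.93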